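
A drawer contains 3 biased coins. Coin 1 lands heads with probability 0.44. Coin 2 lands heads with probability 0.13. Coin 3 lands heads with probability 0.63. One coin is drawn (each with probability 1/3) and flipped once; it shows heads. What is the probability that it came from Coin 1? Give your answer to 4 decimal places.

P(heads|C1) = 0.44; P(heads|C2) = 0.13; P(heads|C3) = 0.63.
Prior × likelihood for each source: 0.333333·0.44=0.1467, 0.333333·0.13=0.04333, 0.333333·0.63=0.2100. Summing gives P(heads) = 0.40000.
P(Coin 1 | heads) = 0.1467 / 0.40000 = 0.3667.

Posterior probability ≈ 0.3667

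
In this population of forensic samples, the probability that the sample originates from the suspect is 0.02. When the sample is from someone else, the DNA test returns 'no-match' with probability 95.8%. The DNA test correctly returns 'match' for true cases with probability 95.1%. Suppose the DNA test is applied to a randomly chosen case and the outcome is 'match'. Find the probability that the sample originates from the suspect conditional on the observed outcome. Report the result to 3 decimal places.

P(H | E) ≈ 0.316

Let H be the event that the sample originates from the suspect. P(H) = 0.02, so P(¬H) = 0.98. With E the 'match' result, P(E|H) = 0.951 and P(E|¬H) = 0.042.
P(E) = 0.951·0.02 + 0.042·0.98 = 0.019020 + 0.041160 = 0.060180.
By Bayes' theorem, P(H|E) = 0.019020 / 0.060180 = 0.316.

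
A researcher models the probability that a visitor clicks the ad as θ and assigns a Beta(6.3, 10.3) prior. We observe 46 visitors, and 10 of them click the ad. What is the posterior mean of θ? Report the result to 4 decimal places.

Posterior mean ≈ 0.2604

Observing 10 successes and 36 failures updates Beta(6.3, 10.3) by adding the success and failure counts to the two shape parameters: α = 6.3+10 = 16.3, β = 10.3+36 = 46.3.
Posterior mean = α/(α+β) = 16.3/62.6 = 0.2604.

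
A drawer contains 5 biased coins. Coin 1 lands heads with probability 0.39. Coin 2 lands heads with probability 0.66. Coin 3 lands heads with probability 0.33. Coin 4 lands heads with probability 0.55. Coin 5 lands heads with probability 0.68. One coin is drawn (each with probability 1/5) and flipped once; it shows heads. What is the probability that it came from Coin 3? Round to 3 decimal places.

P(heads|C1) = 0.39; P(heads|C2) = 0.66; P(heads|C3) = 0.33; P(heads|C4) = 0.55; P(heads|C5) = 0.68.
Prior × likelihood for each source: 0.2·0.39=0.07800, 0.2·0.66=0.1320, 0.2·0.33=0.06600, 0.2·0.55=0.1100, 0.2·0.68=0.1360. Summing gives P(heads) = 0.52200.
P(Coin 3 | heads) = 0.06600 / 0.52200 = 0.126.

Posterior probability ≈ 0.126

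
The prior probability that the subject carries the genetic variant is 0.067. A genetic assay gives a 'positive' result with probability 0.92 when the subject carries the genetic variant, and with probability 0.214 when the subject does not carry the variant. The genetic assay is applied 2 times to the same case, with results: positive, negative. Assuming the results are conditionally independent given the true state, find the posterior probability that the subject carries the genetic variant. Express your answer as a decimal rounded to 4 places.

Let H be the event that the subject carries the genetic variant; start with P(H) = 0.067. P('positive'|H) = 0.92, P('positive'|¬H) = 0.214.
Update on result 1 ('positive'): P(H) ← 0.92·0.0670 / (0.92·0.0670 + 0.214·0.9330) = 0.061640/0.26130 = 0.2359.
Update on result 2 ('negative'): P(H) ← 0.08·0.2359 / (0.08·0.2359 + 0.786·0.7641) = 0.018872/0.61946 = 0.0305.

Posterior P(H) ≈ 0.0305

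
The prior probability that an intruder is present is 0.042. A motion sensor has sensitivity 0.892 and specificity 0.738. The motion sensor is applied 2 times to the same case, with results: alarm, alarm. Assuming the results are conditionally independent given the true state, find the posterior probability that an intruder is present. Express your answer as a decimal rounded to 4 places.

Posterior P(H) ≈ 0.3369

With H the event that an intruder is present, the joint likelihood of the observed sequence is P(data|H) = 0.892·0.892 = 0.79566 and P(data|¬H) = 0.262·0.262 = 0.068644.
Bayes: P(H|data) = 0.042·0.79566 / (0.042·0.79566 + 0.958·0.068644) = 0.033418/0.099179 = 0.3369.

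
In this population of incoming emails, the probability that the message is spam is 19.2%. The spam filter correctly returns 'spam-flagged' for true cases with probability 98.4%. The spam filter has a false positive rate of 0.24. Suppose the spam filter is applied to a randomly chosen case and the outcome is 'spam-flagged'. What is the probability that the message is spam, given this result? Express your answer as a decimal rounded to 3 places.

P(H | E) ≈ 0.493

Let H be the event that the message is spam. P(H) = 0.192, so P(¬H) = 0.808. With E the 'spam-flagged' result, P(E|H) = 0.984 and P(E|¬H) = 0.24.
P(E) = 0.984·0.192 + 0.24·0.808 = 0.18893 + 0.19392 = 0.38285.
By Bayes' theorem, P(H|E) = 0.18893 / 0.38285 = 0.493.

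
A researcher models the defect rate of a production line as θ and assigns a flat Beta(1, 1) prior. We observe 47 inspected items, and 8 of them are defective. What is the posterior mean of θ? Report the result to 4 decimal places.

Posterior mean ≈ 0.1837

Observing 8 successes and 39 failures updates Beta(1, 1) by adding the success and failure counts to the two shape parameters: α = 1+8 = 9, β = 1+39 = 40.
Posterior mean = α/(α+β) = 9/49 = 0.1837.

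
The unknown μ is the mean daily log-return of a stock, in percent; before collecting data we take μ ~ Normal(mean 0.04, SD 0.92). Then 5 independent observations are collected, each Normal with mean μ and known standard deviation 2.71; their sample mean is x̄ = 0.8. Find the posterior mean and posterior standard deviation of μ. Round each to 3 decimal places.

Posterior mean ≈ 0.318; posterior SD ≈ 0.733

With known σ, the Normal prior is conjugate. Weight on the data is w = (n/σ²)/(n/σ² + 1/τ₀²) = 0.680819/(0.680819+1.18147) = 0.36558.
Posterior mean = w·x̄ + (1−w)·μ₀ = 0.36558·0.8 + 0.63442·0.04 = 0.318. Posterior variance = 1/(0.680819+1.18147) = 0.536972, so SD = 0.733.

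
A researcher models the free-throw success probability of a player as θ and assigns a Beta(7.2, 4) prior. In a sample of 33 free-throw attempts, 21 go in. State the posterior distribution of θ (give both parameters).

The binomial likelihood is conjugate to the Beta prior: with 21 successes and 12 failures, the posterior is Beta(7.2+21, 4+12) = Beta(28.2, 16).

Posterior: Beta(28.2, 16)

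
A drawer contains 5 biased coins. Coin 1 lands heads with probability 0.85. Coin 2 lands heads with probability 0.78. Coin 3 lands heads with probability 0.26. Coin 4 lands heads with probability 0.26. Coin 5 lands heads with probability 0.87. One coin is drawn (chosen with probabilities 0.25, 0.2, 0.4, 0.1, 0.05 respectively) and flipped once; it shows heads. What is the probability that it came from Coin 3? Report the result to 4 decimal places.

Posterior probability ≈ 0.1919

Tabulate prior·likelihood by source: [1] prior 0.25, lik 0.85, product 0.2125; [2] prior 0.2, lik 0.78, product 0.1560; [3] prior 0.4, lik 0.26, product 0.1040; [4] prior 0.1, lik 0.26, product 0.02600; [5] prior 0.05, lik 0.87, product 0.04350.
Normalizing constant = 0.54200; the posterior for Coin 3 is its product over the sum, 0.1040/0.54200 = 0.1919.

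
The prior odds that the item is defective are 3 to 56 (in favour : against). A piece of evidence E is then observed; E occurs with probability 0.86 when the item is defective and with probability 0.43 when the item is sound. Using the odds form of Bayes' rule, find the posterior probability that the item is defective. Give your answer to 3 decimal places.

Prior odds = 3/56 = 0.053571.
Likelihood ratio for E = 0.86/0.43 = 2.0000.
Posterior odds = prior odds × LR = 0.10714.
Posterior probability = odds/(1+odds) = 0.10714/1.1071 = 0.097.

Posterior probability ≈ 0.097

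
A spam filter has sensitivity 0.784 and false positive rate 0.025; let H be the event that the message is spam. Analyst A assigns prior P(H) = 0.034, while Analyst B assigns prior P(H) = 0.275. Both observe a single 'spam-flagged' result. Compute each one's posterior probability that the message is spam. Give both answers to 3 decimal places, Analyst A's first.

Analyst A: 0.525; Analyst B: 0.922

P('+'|H) = 0.784, P('+'|¬H) = 0.025.
Analyst A: numerator 0.784·0.034 = 0.026656; evidence = 0.026656+0.025·0.966 = 0.050806; posterior = 0.525.
Analyst B: numerator 0.784·0.275 = 0.21560; evidence = 0.21560+0.025·0.725 = 0.23373; posterior = 0.922.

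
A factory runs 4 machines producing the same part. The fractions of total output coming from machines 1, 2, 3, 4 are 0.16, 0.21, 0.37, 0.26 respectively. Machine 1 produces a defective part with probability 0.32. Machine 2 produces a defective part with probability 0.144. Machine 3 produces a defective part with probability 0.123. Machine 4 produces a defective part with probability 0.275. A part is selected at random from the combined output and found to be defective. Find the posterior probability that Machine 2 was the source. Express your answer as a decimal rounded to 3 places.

P(defective|M1) = 0.32; P(defective|M2) = 0.144; P(defective|M3) = 0.123; P(defective|M4) = 0.275.
Prior × likelihood for each source: 0.16·0.32=0.05120, 0.21·0.144=0.03024, 0.37·0.123=0.04551, 0.26·0.275=0.07150. Summing gives P(defective) = 0.19845.
P(Machine 2 | defective) = 0.03024 / 0.19845 = 0.152.

Posterior probability ≈ 0.152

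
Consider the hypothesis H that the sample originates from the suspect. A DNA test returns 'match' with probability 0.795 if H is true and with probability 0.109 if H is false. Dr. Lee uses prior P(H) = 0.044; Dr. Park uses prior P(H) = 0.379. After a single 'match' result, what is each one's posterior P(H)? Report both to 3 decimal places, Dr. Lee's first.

P('+'|H) = 0.795, P('+'|¬H) = 0.109.
Dr. Lee: numerator 0.795·0.044 = 0.034980; evidence = 0.034980+0.109·0.956 = 0.13918; posterior = 0.251.
Dr. Park: numerator 0.795·0.379 = 0.30131; evidence = 0.30131+0.109·0.621 = 0.36899; posterior = 0.817.

Dr. Lee: 0.251; Dr. Park: 0.817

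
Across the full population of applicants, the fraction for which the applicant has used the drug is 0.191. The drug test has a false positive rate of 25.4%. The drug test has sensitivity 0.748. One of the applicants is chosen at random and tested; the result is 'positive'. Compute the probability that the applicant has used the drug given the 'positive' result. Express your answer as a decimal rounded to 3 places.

Let H be the event that the applicant has used the drug. P(H) = 0.191, so P(¬H) = 0.809. With E the 'positive' result, P(E|H) = 0.748 and P(E|¬H) = 0.254.
P(E) = 0.748·0.191 + 0.254·0.809 = 0.14287 + 0.20549 = 0.34835.
By Bayes' theorem, P(H|E) = 0.14287 / 0.34835 = 0.410.

P(H | E) ≈ 0.410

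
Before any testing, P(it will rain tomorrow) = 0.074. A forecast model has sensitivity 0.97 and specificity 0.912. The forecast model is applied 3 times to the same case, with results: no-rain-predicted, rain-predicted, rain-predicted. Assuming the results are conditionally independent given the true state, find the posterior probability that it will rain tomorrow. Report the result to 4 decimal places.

With H the event that it will rain tomorrow, the joint likelihood of the observed sequence is P(data|H) = 0.03·0.97·0.97 = 0.028227 and P(data|¬H) = 0.912·0.088·0.088 = 0.0070625.
Bayes: P(H|data) = 0.074·0.028227 / (0.074·0.028227 + 0.926·0.0070625) = 0.0020888/0.0086287 = 0.2421.

Posterior P(H) ≈ 0.2421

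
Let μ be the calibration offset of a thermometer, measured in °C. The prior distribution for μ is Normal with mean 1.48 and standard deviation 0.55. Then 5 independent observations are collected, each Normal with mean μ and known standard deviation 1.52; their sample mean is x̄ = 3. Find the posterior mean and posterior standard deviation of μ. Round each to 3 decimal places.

With known σ, the Normal prior is conjugate. Weight on the data is w = (n/σ²)/(n/σ² + 1/τ₀²) = 2.16413/(2.16413+3.30579) = 0.39564.
Posterior mean = w·x̄ + (1−w)·μ₀ = 0.39564·3 + 0.60436·1.48 = 2.081. Posterior variance = 1/(2.16413+3.30579) = 0.182818, so SD = 0.428.

Posterior mean ≈ 2.081; posterior SD ≈ 0.428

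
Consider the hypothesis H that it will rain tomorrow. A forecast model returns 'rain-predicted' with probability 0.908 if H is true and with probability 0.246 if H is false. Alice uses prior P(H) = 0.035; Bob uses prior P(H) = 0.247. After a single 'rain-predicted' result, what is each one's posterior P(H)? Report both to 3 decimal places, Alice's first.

P('+'|H) = 0.908, P('+'|¬H) = 0.246.
Alice: numerator 0.908·0.035 = 0.031780; evidence = 0.031780+0.246·0.965 = 0.26917; posterior = 0.118.
Bob: numerator 0.908·0.247 = 0.22428; evidence = 0.22428+0.246·0.753 = 0.40951; posterior = 0.548.

Alice: 0.118; Bob: 0.548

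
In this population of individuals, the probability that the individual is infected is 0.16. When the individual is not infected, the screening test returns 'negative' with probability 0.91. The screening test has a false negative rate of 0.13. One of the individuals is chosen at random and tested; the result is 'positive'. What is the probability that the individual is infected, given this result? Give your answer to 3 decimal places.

Write H for 'the individual is infected'. Prior odds H:¬H = 0.16/0.84 = 0.19048. For the 'positive' outcome, the likelihood ratio is 0.87/0.09 = 9.6667.
Posterior odds = 0.19048 × 9.6667 = 1.8413, so P(H|E) = 1.8413/(1+1.8413) = 0.648.

P(H | E) ≈ 0.648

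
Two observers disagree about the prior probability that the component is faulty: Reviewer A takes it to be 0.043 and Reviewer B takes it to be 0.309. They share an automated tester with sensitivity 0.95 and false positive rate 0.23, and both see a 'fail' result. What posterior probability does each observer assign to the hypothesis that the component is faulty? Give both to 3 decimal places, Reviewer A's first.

Reviewer A: 0.157; Reviewer B: 0.649

The likelihood ratio for a 'fail' result is 0.95/0.23 = 4.1304.
Reviewer A: prior odds 0.043/0.957 = 0.044932; posterior odds 0.18559; posterior probability 0.157.
Reviewer B: prior odds 0.309/0.691 = 0.44718; posterior odds 1.8470; posterior probability 0.649.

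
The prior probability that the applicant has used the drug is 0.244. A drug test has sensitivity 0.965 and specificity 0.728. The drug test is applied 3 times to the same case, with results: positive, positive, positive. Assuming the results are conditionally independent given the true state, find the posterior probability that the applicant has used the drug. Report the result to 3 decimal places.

Let H be the event that the applicant has used the drug; start with P(H) = 0.244. P('positive'|H) = 0.965, P('positive'|¬H) = 0.272.
Update on result 1 ('positive'): P(H) ← 0.965·0.2440 / (0.965·0.2440 + 0.272·0.7560) = 0.23546/0.44109 = 0.5338.
Update on result 2 ('positive'): P(H) ← 0.965·0.5338 / (0.965·0.5338 + 0.272·0.4662) = 0.51513/0.64193 = 0.8025.
Update on result 3 ('positive'): P(H) ← 0.965·0.8025 / (0.965·0.8025 + 0.272·0.1975) = 0.77438/0.82811 = 0.9351.

Posterior P(H) ≈ 0.935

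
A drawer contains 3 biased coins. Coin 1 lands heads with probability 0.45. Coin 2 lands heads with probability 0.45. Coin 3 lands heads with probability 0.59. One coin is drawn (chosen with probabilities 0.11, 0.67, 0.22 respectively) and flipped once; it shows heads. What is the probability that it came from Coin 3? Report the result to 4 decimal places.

Posterior probability ≈ 0.2700

P(heads|C1) = 0.45; P(heads|C2) = 0.45; P(heads|C3) = 0.59.
Prior × likelihood for each source: 0.11·0.45=0.04950, 0.67·0.45=0.3015, 0.22·0.59=0.1298. Summing gives P(heads) = 0.48080.
P(Coin 3 | heads) = 0.1298 / 0.48080 = 0.2700.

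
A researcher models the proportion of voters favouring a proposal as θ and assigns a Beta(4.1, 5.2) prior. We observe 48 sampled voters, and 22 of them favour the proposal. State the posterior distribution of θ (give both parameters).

Posterior: Beta(26.1, 31.2)

The binomial likelihood is conjugate to the Beta prior: with 22 successes and 26 failures, the posterior is Beta(4.1+22, 5.2+26) = Beta(26.1, 31.2).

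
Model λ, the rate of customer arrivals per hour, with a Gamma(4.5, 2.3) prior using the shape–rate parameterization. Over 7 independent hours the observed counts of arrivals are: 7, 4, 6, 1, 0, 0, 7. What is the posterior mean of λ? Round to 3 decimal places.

Total count ∑xᵢ = 25 over n = 7 hours.
Gamma is conjugate to the Poisson likelihood: posterior is Gamma(shape = 4.5+25 = 29.5, rate = 2.3+7 = 9.3).
Posterior mean = shape/rate = 29.5/9.3 = 3.172.

Posterior mean ≈ 3.172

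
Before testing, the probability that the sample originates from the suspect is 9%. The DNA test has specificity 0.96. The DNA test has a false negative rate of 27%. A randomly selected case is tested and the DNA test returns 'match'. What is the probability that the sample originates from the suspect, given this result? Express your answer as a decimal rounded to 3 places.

P(H | E) ≈ 0.643

Write H for 'the sample originates from the suspect'. Prior odds H:¬H = 0.09/0.91 = 0.098901. For the 'match' outcome, the likelihood ratio is 0.73/0.04 = 18.250.
Posterior odds = 0.098901 × 18.250 = 1.8049, so P(H|E) = 1.8049/(1+1.8049) = 0.643.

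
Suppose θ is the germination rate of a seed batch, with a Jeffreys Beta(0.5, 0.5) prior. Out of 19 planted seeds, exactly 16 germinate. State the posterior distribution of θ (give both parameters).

The binomial likelihood is conjugate to the Beta prior: with 16 successes and 3 failures, the posterior is Beta(0.5+16, 0.5+3) = Beta(16.5, 3.5).

Posterior: Beta(16.5, 3.5)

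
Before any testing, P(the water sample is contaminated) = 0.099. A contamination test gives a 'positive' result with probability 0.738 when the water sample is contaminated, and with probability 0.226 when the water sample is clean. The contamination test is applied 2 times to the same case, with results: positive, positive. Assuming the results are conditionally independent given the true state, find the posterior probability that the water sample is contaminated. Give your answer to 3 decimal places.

Let H be the event that the water sample is contaminated; start with P(H) = 0.099. P('positive'|H) = 0.738, P('positive'|¬H) = 0.226.
Update on result 1 ('positive'): P(H) ← 0.738·0.0990 / (0.738·0.0990 + 0.226·0.9010) = 0.073062/0.27669 = 0.2641.
Update on result 2 ('positive'): P(H) ← 0.738·0.2641 / (0.738·0.2641 + 0.226·0.7359) = 0.19488/0.36120 = 0.5395.

Posterior P(H) ≈ 0.540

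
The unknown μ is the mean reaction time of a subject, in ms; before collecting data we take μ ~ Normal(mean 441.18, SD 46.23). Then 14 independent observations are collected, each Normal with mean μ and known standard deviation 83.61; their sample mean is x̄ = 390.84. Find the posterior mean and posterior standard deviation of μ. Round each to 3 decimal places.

With known σ, the Normal prior is conjugate. Weight on the data is w = (n/σ²)/(n/σ² + 1/τ₀²) = 0.00200268/(0.00200268+0.00046790) = 0.81061.
Posterior mean = w·x̄ + (1−w)·μ₀ = 0.81061·390.84 + 0.18939·441.18 = 400.374. Posterior variance = 1/(0.00200268+0.00046790) = 404.763, so SD = 20.119.

Posterior mean ≈ 400.374; posterior SD ≈ 20.119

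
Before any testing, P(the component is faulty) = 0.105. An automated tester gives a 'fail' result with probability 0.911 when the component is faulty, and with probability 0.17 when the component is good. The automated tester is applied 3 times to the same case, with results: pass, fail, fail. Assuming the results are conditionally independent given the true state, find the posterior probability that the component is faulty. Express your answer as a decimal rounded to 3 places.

Let H be the event that the component is faulty; start with P(H) = 0.105. P('fail'|H) = 0.911, P('fail'|¬H) = 0.17.
Update on result 1 ('pass'): P(H) ← 0.089·0.1050 / (0.089·0.1050 + 0.83·0.8950) = 0.0093450/0.75220 = 0.0124.
Update on result 2 ('fail'): P(H) ← 0.911·0.0124 / (0.911·0.0124 + 0.17·0.9876) = 0.011318/0.17921 = 0.0632.
Update on result 3 ('fail'): P(H) ← 0.911·0.0632 / (0.911·0.0632 + 0.17·0.9368) = 0.057535/0.21680 = 0.2654.

Posterior P(H) ≈ 0.265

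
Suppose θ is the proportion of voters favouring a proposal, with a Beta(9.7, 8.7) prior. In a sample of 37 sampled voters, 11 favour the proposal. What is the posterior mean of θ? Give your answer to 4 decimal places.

Posterior mean ≈ 0.3736

The binomial likelihood is conjugate to the Beta prior: with 11 successes and 26 failures, the posterior is Beta(9.7+11, 8.7+26) = Beta(20.7, 34.7).
E[θ | data] = 20.7/(20.7+34.7) = 0.3736.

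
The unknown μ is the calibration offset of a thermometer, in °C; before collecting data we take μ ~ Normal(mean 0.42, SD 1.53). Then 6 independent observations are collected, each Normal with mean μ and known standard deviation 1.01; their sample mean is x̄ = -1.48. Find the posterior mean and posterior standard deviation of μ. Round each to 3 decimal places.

With known σ, the Normal prior is conjugate. Weight on the data is w = (n/σ²)/(n/σ² + 1/τ₀²) = 5.88178/(5.88178+0.427186) = 0.93229.
Posterior mean = w·x̄ + (1−w)·μ₀ = 0.93229·-1.48 + 0.067711·0.42 = -1.351. Posterior variance = 1/(5.88178+0.427186) = 0.158505, so SD = 0.398.

Posterior mean ≈ -1.351; posterior SD ≈ 0.398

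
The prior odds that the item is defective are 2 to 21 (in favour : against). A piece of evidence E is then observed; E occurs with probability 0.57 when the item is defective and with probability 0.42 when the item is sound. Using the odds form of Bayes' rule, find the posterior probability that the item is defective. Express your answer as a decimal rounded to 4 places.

Posterior probability ≈ 0.1145

Prior odds = 2/21 = 0.095238. In log-odds, ln(0.095238) = -2.3514.
Add log likelihood ratio: ln(1.3571) = 0.30538.
Posterior log-odds = -2.0460, so posterior odds = exp(-2.0460) = 0.12925. Converting, P(H|E) = 0.12925/1.1293 = 0.1145.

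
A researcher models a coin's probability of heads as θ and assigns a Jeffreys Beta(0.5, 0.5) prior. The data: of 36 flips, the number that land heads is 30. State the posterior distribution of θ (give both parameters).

Observing 30 successes and 6 failures updates Beta(0.5, 0.5) by adding the success and failure counts to the two shape parameters: α = 0.5+30 = 30.5, β = 0.5+6 = 6.5.

Posterior: Beta(30.5, 6.5)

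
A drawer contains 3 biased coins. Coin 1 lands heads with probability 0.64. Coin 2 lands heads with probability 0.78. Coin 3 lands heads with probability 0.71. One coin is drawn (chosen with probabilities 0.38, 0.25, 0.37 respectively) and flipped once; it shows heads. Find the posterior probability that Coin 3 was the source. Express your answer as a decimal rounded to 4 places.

P(heads|C1) = 0.64; P(heads|C2) = 0.78; P(heads|C3) = 0.71.
Prior × likelihood for each source: 0.38·0.64=0.2432, 0.25·0.78=0.1950, 0.37·0.71=0.2627. Summing gives P(heads) = 0.70090.
P(Coin 3 | heads) = 0.2627 / 0.70090 = 0.3748.

Posterior probability ≈ 0.3748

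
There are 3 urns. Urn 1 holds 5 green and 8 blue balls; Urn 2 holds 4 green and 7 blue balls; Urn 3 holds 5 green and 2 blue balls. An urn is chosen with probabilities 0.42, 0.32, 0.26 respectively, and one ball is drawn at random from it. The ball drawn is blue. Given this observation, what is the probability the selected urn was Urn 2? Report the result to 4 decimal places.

Posterior probability ≈ 0.3796

Tabulate prior·likelihood by source: [1] prior 0.42, lik 0.6154, product 0.2585; [2] prior 0.32, lik 0.6364, product 0.2036; [3] prior 0.26, lik 0.2857, product 0.07429.
Normalizing constant = 0.53638; the posterior for Urn 2 is its product over the sum, 0.2036/0.53638 = 0.3796.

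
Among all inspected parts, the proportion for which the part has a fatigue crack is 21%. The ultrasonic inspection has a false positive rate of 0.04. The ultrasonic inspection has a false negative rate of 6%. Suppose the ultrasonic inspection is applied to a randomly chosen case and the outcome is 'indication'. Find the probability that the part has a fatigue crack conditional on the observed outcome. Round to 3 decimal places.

Write H for 'the part has a fatigue crack'. Prior odds H:¬H = 0.21/0.79 = 0.26582. For the 'indication' outcome, the likelihood ratio is 0.94/0.04 = 23.500.
Posterior odds = 0.26582 × 23.500 = 6.2468, so P(H|E) = 6.2468/(1+6.2468) = 0.862.

P(H | E) ≈ 0.862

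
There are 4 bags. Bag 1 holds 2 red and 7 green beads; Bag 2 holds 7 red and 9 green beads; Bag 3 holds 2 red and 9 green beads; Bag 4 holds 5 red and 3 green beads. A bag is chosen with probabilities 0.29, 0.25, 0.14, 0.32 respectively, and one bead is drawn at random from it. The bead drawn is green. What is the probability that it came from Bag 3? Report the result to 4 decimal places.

Tabulate prior·likelihood by source: [1] prior 0.29, lik 0.7778, product 0.2256; [2] prior 0.25, lik 0.5625, product 0.1406; [3] prior 0.14, lik 0.8182, product 0.1145; [4] prior 0.32, lik 0.375, product 0.1200.
Normalizing constant = 0.60073; the posterior for Bag 3 is its product over the sum, 0.1145/0.60073 = 0.1907.

Posterior probability ≈ 0.1907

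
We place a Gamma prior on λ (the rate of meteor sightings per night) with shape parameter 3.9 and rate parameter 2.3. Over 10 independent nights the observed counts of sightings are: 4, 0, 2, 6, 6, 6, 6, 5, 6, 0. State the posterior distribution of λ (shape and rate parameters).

The Poisson likelihood adds the total count to the shape and the number of exposure periods to the rate. Here ∑xᵢ = 41 and n = 10, so shape 3.9→44.9 and rate 2.3→12.3.

Posterior: Gamma(shape=44.9, rate=12.3)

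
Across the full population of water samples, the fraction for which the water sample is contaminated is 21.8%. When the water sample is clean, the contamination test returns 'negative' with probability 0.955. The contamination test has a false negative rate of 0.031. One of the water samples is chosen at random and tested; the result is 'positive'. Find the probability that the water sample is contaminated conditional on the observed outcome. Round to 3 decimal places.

P(H | E) ≈ 0.857

Write H for 'the water sample is contaminated'. Prior odds H:¬H = 0.218/0.782 = 0.27877. For the 'positive' outcome, the likelihood ratio is 0.969/0.045 = 21.533.
Posterior odds = 0.27877 × 21.533 = 6.0029, so P(H|E) = 6.0029/(1+6.0029) = 0.857.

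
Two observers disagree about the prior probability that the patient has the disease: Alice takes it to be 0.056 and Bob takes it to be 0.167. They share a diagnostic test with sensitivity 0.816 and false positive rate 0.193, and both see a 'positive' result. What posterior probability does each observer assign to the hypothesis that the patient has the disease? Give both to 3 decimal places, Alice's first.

P('+'|H) = 0.816, P('+'|¬H) = 0.193.
Alice: numerator 0.816·0.056 = 0.045696; evidence = 0.045696+0.193·0.944 = 0.22789; posterior = 0.201.
Bob: numerator 0.816·0.167 = 0.13627; evidence = 0.13627+0.193·0.833 = 0.29704; posterior = 0.459.

Alice: 0.201; Bob: 0.459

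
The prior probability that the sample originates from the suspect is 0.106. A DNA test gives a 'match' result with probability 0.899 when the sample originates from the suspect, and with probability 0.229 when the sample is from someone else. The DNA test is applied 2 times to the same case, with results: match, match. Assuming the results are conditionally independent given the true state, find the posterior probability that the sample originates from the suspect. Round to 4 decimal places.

Posterior P(H) ≈ 0.6463

With H the event that the sample originates from the suspect, the joint likelihood of the observed sequence is P(data|H) = 0.899·0.899 = 0.80820 and P(data|¬H) = 0.229·0.229 = 0.052441.
Bayes: P(H|data) = 0.106·0.80820 / (0.106·0.80820 + 0.894·0.052441) = 0.085669/0.13255 = 0.6463.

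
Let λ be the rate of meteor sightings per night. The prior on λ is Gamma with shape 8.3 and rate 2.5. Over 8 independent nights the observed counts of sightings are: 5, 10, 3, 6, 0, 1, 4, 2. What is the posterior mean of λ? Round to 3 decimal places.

The Poisson likelihood adds the total count to the shape and the number of exposure periods to the rate. Here ∑xᵢ = 31 and n = 8, so shape 8.3→39.3 and rate 2.5→10.5.
Posterior mean = shape/rate = 39.3/10.5 = 3.743.

Posterior mean ≈ 3.743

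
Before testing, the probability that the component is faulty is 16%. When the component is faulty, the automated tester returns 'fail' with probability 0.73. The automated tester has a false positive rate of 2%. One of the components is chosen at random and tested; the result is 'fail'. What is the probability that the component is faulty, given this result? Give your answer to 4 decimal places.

Write H for 'the component is faulty'. Prior odds H:¬H = 0.16/0.84 = 0.19048. For the 'fail' outcome, the likelihood ratio is 0.73/0.02 = 36.500.
Posterior odds = 0.19048 × 36.500 = 6.9524, so P(H|E) = 6.9524/(1+6.9524) = 0.8743.

P(H | E) ≈ 0.8743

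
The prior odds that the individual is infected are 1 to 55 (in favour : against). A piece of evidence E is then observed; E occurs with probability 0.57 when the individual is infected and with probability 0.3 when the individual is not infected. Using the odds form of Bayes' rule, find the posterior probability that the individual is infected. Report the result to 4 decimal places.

Prior odds = 1/55 = 0.018182. In log-odds, ln(0.018182) = -4.0073.
Add log likelihood ratio: ln(1.9000) = 0.64185.
Posterior log-odds = -3.3655, so posterior odds = exp(-3.3655) = 0.034545. Converting, P(H|E) = 0.034545/1.0345 = 0.0334.

Posterior probability ≈ 0.0334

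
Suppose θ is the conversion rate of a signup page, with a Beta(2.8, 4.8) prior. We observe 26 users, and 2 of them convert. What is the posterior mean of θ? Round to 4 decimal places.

Posterior mean ≈ 0.1429

Observing 2 successes and 24 failures updates Beta(2.8, 4.8) by adding the success and failure counts to the two shape parameters: α = 2.8+2 = 4.8, β = 4.8+24 = 28.8.
E[θ | data] = 4.8/(4.8+28.8) = 0.1429.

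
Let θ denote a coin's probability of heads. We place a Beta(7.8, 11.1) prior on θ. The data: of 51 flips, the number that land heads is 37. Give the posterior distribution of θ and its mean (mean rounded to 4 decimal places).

Posterior: Beta(44.8, 25.1); mean ≈ 0.6409

Observing 37 successes and 14 failures updates Beta(7.8, 11.1) by adding the success and failure counts to the two shape parameters: α = 7.8+37 = 44.8, β = 11.1+14 = 25.1.
E[θ | data] = 44.8/(44.8+25.1) = 0.6409.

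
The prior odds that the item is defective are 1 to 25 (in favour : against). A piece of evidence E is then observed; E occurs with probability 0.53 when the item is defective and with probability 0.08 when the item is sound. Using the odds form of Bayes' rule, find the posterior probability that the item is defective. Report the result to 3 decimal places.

Prior odds = 1/25 = 0.040000. In log-odds, ln(0.040000) = -3.2189.
Add log likelihood ratio: ln(6.6250) = 1.8909.
Posterior log-odds = -1.3280, so posterior odds = exp(-1.3280) = 0.26500. Converting, P(H|E) = 0.26500/1.2650 = 0.209.

Posterior probability ≈ 0.209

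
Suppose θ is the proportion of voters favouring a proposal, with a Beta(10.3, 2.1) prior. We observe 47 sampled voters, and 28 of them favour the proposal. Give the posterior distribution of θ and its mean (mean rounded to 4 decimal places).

Posterior: Beta(38.3, 21.1); mean ≈ 0.6448

Observing 28 successes and 19 failures updates Beta(10.3, 2.1) by adding the success and failure counts to the two shape parameters: α = 10.3+28 = 38.3, β = 2.1+19 = 21.1.
Posterior mean = α/(α+β) = 38.3/59.4 = 0.6448.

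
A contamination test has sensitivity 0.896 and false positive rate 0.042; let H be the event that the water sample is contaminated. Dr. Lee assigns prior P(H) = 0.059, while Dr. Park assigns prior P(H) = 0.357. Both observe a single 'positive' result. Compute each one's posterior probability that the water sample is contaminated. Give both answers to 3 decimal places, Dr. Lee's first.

Dr. Lee: 0.572; Dr. Park: 0.922

The likelihood ratio for a 'positive' result is 0.896/0.042 = 21.333.
Dr. Lee: prior odds 0.059/0.941 = 0.062699; posterior odds 1.3376; posterior probability 0.572.
Dr. Park: prior odds 0.357/0.643 = 0.55521; posterior odds 11.844; posterior probability 0.922.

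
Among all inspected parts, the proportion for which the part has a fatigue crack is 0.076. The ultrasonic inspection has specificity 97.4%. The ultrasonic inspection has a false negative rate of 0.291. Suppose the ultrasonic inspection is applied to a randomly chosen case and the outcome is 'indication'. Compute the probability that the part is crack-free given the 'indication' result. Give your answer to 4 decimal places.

Write H for 'the part has a fatigue crack'. Prior odds H:¬H = 0.076/0.924 = 0.082251. For the 'indication' outcome, the likelihood ratio is 0.709/0.026 = 27.269.
Posterior odds = 0.082251 × 27.269 = 2.2429, so P(H|E) = 2.2429/(1+2.2429) = 0.6916. Then P(¬H|E) = 1 − 0.6916 = 0.3084.

P(¬H | E) ≈ 0.3084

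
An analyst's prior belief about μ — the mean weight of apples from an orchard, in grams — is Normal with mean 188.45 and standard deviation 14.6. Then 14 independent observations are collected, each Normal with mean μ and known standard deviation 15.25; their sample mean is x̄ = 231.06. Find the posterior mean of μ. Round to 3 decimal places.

Posterior mean ≈ 227.979

With known σ, the Normal prior is conjugate. Weight on the data is w = (n/σ²)/(n/σ² + 1/τ₀²) = 0.0601989/(0.0601989+0.00469131) = 0.92770.
Posterior mean = w·x̄ + (1−w)·μ₀ = 0.92770·231.06 + 0.072296·188.45 = 227.979.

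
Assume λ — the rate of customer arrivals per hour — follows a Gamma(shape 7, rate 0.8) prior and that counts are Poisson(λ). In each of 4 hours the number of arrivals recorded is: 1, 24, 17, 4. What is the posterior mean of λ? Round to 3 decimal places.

The Poisson likelihood adds the total count to the shape and the number of exposure periods to the rate. Here ∑xᵢ = 46 and n = 4, so shape 7→53 and rate 0.8→4.8.
Posterior mean = shape/rate = 53/4.8 = 11.042.

Posterior mean ≈ 11.042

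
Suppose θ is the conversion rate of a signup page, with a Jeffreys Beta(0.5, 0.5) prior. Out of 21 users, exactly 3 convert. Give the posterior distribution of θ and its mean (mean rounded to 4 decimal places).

Posterior: Beta(3.5, 18.5); mean ≈ 0.1591

Observing 3 successes and 18 failures updates Beta(0.5, 0.5) by adding the success and failure counts to the two shape parameters: α = 0.5+3 = 3.5, β = 0.5+18 = 18.5.
E[θ | data] = 3.5/(3.5+18.5) = 0.1591.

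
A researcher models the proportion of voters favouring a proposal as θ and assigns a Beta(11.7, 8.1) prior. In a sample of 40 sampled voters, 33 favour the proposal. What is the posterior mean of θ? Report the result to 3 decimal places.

Posterior mean ≈ 0.747

The binomial likelihood is conjugate to the Beta prior: with 33 successes and 7 failures, the posterior is Beta(11.7+33, 8.1+7) = Beta(44.7, 15.1).
Posterior mean = α/(α+β) = 44.7/59.8 = 0.747.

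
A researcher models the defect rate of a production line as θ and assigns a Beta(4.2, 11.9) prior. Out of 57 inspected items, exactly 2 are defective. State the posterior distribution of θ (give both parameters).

Posterior: Beta(6.2, 66.9)

The binomial likelihood is conjugate to the Beta prior: with 2 successes and 55 failures, the posterior is Beta(4.2+2, 11.9+55) = Beta(6.2, 66.9).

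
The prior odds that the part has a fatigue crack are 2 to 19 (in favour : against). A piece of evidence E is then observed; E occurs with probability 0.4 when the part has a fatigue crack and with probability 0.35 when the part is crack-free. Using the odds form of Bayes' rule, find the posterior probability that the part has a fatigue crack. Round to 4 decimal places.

Posterior probability ≈ 0.1074

Prior odds = 2/19 = 0.10526. In log-odds, ln(0.10526) = -2.2513.
Add log likelihood ratio: ln(1.1429) = 0.13353.
Posterior log-odds = -2.1178, so posterior odds = exp(-2.1178) = 0.12030. Converting, P(H|E) = 0.12030/1.1203 = 0.1074.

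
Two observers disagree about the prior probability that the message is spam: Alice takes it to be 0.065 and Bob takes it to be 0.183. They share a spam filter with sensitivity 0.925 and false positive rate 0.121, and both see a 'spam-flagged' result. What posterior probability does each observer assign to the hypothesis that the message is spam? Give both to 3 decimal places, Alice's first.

Alice: 0.347; Bob: 0.631

The likelihood ratio for a 'spam-flagged' result is 0.925/0.121 = 7.6446.
Alice: prior odds 0.065/0.935 = 0.069519; posterior odds 0.53144; posterior probability 0.347.
Bob: prior odds 0.183/0.817 = 0.22399; posterior odds 1.7123; posterior probability 0.631.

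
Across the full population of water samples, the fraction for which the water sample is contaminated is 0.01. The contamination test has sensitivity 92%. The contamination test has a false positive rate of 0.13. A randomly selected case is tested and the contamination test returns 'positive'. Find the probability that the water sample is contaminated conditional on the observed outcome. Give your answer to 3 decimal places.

P(H | E) ≈ 0.067

Let H be the event that the water sample is contaminated. P(H) = 0.01, so P(¬H) = 0.99. With E the 'positive' result, P(E|H) = 0.92 and P(E|¬H) = 0.13.
P(E) = 0.92·0.01 + 0.13·0.99 = 0.0092000 + 0.12870 = 0.13790.
By Bayes' theorem, P(H|E) = 0.0092000 / 0.13790 = 0.067.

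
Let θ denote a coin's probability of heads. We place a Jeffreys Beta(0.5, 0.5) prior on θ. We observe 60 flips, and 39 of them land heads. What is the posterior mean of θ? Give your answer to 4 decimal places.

The binomial likelihood is conjugate to the Beta prior: with 39 successes and 21 failures, the posterior is Beta(0.5+39, 0.5+21) = Beta(39.5, 21.5).
E[θ | data] = 39.5/(39.5+21.5) = 0.6475.

Posterior mean ≈ 0.6475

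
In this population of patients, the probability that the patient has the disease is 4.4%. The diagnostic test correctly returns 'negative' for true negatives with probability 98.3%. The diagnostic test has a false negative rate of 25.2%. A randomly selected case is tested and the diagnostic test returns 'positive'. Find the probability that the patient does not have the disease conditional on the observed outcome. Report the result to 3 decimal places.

P(¬H | E) ≈ 0.331

Let H be the event that the patient has the disease. P(H) = 0.044, so P(¬H) = 0.956. With E the 'positive' result, P(E|H) = 0.748 and P(E|¬H) = 0.017.
P(E) = 0.748·0.044 + 0.017·0.956 = 0.032912 + 0.016252 = 0.049164.
By Bayes' theorem, P(H|E) = 0.032912 / 0.049164 = 0.669. Hence P(¬H|E) = 1 − 0.669 = 0.331.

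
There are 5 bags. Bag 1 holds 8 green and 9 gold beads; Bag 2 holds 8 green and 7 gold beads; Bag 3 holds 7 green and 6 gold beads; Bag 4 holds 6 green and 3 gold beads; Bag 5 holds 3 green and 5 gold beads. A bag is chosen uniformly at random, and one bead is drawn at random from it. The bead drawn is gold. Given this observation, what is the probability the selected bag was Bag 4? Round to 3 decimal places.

Posterior probability ≈ 0.138

P(gold|Bag 1) = 0.5294; P(gold|Bag 2) = 0.4667; P(gold|Bag 3) = 0.4615; P(gold|Bag 4) = 0.3333; P(gold|Bag 5) = 0.625.
Prior × likelihood for each source: 0.2·0.5294=0.1059, 0.2·0.4667=0.09333, 0.2·0.4615=0.09231, 0.2·0.3333=0.06667, 0.2·0.625=0.1250. Summing gives P(gold) = 0.48319.
P(Bag 4 | gold) = 0.06667 / 0.48319 = 0.138.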